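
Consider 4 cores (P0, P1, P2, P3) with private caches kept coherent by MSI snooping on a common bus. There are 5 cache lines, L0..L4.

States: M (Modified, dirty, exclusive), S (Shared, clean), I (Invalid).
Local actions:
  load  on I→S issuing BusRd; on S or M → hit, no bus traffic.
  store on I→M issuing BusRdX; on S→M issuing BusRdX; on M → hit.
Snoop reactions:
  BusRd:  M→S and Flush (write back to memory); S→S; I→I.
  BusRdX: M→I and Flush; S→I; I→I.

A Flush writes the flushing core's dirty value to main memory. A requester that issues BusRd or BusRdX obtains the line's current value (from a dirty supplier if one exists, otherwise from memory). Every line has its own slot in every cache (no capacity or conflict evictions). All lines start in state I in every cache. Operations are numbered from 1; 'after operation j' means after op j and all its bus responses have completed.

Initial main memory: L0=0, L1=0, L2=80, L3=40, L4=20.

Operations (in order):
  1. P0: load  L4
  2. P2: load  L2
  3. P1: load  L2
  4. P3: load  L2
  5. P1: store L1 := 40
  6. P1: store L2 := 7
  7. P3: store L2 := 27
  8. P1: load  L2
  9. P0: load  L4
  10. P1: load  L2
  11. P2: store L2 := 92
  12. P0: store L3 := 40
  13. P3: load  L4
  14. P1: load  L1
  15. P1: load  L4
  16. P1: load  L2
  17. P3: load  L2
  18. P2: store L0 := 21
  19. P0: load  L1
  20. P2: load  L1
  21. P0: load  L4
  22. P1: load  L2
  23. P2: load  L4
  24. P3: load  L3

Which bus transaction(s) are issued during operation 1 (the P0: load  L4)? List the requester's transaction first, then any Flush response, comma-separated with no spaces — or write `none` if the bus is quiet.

bus = BusRd

1. P0: load  L4  bus=[BusRd]  L4: P0=S P1=I P2=I P3=I  mem[L4]=20
2. P2: load  L2  bus=[BusRd]  L2: P0=I P1=I P2=S P3=I  mem[L2]=80
3. P1: load  L2  bus=[BusRd]  L2: P0=I P1=S P2=S P3=I  mem[L2]=80
4. P3: load  L2  bus=[BusRd]  L2: P0=I P1=S P2=S P3=S  mem[L2]=80
5. P1: store L1 := 40  bus=[BusRdX]  L1: P0=I P1=M P2=I P3=I  mem[L1]=0
6. P1: store L2 := 7  bus=[BusRdX]  L2: P0=I P1=M P2=I P3=I  mem[L2]=80
7. P3: store L2 := 27  bus=[BusRdX,Flush]  L2: P0=I P1=I P2=I P3=M  mem[L2]=7
8. P1: load  L2  bus=[BusRd,Flush]  L2: P0=I P1=S P2=I P3=S  mem[L2]=27
9. P0: load  L4  bus=[-]  L4: P0=S P1=I P2=I P3=I  mem[L4]=20
10. P1: load  L2  bus=[-]  L2: P0=I P1=S P2=I P3=S  mem[L2]=27
11. P2: store L2 := 92  bus=[BusRdX]  L2: P0=I P1=I P2=M P3=I  mem[L2]=27
12. P0: store L3 := 40  bus=[BusRdX]  L3: P0=M P1=I P2=I P3=I  mem[L3]=40
13. P3: load  L4  bus=[BusRd]  L4: P0=S P1=I P2=I P3=S  mem[L4]=20
14. P1: load  L1  bus=[-]  L1: P0=I P1=M P2=I P3=I  mem[L1]=0
15. P1: load  L4  bus=[BusRd]  L4: P0=S P1=S P2=I P3=S  mem[L4]=20
16. P1: load  L2  bus=[BusRd,Flush]  L2: P0=I P1=S P2=S P3=I  mem[L2]=92
17. P3: load  L2  bus=[BusRd]  L2: P0=I P1=S P2=S P3=S  mem[L2]=92
18. P2: store L0 := 21  bus=[BusRdX]  L0: P0=I P1=I P2=M P3=I  mem[L0]=0
19. P0: load  L1  bus=[BusRd,Flush]  L1: P0=S P1=S P2=I P3=I  mem[L1]=40
20. P2: load  L1  bus=[BusRd]  L1: P0=S P1=S P2=S P3=I  mem[L1]=40
21. P0: load  L4  bus=[-]  L4: P0=S P1=S P2=I P3=S  mem[L4]=20
22. P1: load  L2  bus=[-]  L2: P0=I P1=S P2=S P3=S  mem[L2]=92
23. P2: load  L4  bus=[BusRd]  L4: P0=S P1=S P2=S P3=S  mem[L4]=20
24. P3: load  L3  bus=[BusRd,Flush]  L3: P0=S P1=I P2=I P3=S  mem[L3]=40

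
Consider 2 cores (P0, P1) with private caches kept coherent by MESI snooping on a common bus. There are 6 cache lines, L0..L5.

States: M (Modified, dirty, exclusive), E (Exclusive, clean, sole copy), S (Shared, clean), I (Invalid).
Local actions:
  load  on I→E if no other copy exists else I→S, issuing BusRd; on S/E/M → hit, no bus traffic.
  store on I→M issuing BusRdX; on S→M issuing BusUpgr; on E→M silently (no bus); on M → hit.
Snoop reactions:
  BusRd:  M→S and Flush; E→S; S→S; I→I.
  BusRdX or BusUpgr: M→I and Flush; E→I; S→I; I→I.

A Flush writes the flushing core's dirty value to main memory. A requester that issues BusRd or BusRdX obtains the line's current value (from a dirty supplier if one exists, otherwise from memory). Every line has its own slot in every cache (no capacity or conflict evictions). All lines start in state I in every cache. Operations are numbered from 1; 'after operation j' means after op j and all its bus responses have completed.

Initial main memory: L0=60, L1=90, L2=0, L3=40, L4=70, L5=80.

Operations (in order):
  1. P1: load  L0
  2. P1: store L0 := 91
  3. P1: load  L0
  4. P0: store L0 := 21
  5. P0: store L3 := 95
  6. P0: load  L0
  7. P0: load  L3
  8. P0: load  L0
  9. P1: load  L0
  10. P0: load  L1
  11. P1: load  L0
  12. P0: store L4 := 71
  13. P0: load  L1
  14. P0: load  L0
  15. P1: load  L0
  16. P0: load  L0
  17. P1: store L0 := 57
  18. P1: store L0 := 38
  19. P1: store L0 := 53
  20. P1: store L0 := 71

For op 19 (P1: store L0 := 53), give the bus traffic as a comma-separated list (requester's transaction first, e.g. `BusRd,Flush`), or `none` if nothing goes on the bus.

step 1: P1: load  L0  ⟶  IE  (L0)  txn=BusRd  M[L0]=60
step 2: P1: store L0 := 91  ⟶  IM  (L0)  txn=∅  M[L0]=60
step 3: P1: load  L0  ⟶  IM  (L0)  txn=∅  M[L0]=60
step 4: P0: store L0 := 21  ⟶  MI  (L0)  txn=BusRdX+Flush  M[L0]=91
step 5: P0: store L3 := 95  ⟶  MI  (L3)  txn=BusRdX  M[L3]=40
step 6: P0: load  L0  ⟶  MI  (L0)  txn=∅  M[L0]=91
step 7: P0: load  L3  ⟶  MI  (L3)  txn=∅  M[L3]=40
step 8: P0: load  L0  ⟶  MI  (L0)  txn=∅  M[L0]=91
step 9: P1: load  L0  ⟶  SS  (L0)  txn=BusRd+Flush  M[L0]=21
step 10: P0: load  L1  ⟶  EI  (L1)  txn=BusRd  M[L1]=90
step 11: P1: load  L0  ⟶  SS  (L0)  txn=∅  M[L0]=21
step 12: P0: store L4 := 71  ⟶  MI  (L4)  txn=BusRdX  M[L4]=70
step 13: P0: load  L1  ⟶  EI  (L1)  txn=∅  M[L1]=90
step 14: P0: load  L0  ⟶  SS  (L0)  txn=∅  M[L0]=21
step 15: P1: load  L0  ⟶  SS  (L0)  txn=∅  M[L0]=21
step 16: P0: load  L0  ⟶  SS  (L0)  txn=∅  M[L0]=21
step 17: P1: store L0 := 57  ⟶  IM  (L0)  txn=BusUpgr  M[L0]=21
step 18: P1: store L0 := 38  ⟶  IM  (L0)  txn=∅  M[L0]=21
step 19: P1: store L0 := 53  ⟶  IM  (L0)  txn=∅  M[L0]=21
step 20: P1: store L0 := 71  ⟶  IM  (L0)  txn=∅  M[L0]=21

bus = none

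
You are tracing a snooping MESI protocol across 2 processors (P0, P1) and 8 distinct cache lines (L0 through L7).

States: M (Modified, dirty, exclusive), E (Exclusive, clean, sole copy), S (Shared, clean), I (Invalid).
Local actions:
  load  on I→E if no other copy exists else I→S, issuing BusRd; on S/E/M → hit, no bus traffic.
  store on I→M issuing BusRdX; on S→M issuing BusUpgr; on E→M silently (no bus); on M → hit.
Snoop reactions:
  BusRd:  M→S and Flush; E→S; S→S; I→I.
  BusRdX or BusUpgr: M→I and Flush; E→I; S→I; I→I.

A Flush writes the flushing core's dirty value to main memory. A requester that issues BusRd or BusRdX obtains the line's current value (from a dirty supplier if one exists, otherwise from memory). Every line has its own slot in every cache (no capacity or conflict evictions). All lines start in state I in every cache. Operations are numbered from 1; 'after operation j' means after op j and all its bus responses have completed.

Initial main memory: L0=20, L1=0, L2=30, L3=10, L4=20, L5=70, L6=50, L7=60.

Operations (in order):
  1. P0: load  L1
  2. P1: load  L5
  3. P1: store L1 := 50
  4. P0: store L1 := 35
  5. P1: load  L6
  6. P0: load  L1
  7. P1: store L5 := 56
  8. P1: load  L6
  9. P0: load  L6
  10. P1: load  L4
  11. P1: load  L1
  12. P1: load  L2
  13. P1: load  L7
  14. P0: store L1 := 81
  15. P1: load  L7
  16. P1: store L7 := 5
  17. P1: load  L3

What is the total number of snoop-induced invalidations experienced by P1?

invalidations = 2

step 1: P0: load  L1  ⟶  EI  (L1)  txn=BusRd  M[L1]=0
step 2: P1: load  L5  ⟶  IE  (L5)  txn=BusRd  M[L5]=70
step 3: P1: store L1 := 50  ⟶  IM  (L1)  txn=BusRdX  M[L1]=0
step 4: P0: store L1 := 35  ⟶  MI  (L1)  txn=BusRdX+Flush  M[L1]=50
step 5: P1: load  L6  ⟶  IE  (L6)  txn=BusRd  M[L6]=50
step 6: P0: load  L1  ⟶  MI  (L1)  txn=∅  M[L1]=50
step 7: P1: store L5 := 56  ⟶  IM  (L5)  txn=∅  M[L5]=70
step 8: P1: load  L6  ⟶  IE  (L6)  txn=∅  M[L6]=50
step 9: P0: load  L6  ⟶  SS  (L6)  txn=BusRd  M[L6]=50
step 10: P1: load  L4  ⟶  IE  (L4)  txn=BusRd  M[L4]=20
step 11: P1: load  L1  ⟶  SS  (L1)  txn=BusRd+Flush  M[L1]=35
step 12: P1: load  L2  ⟶  IE  (L2)  txn=BusRd  M[L2]=30
step 13: P1: load  L7  ⟶  IE  (L7)  txn=BusRd  M[L7]=60
step 14: P0: store L1 := 81  ⟶  MI  (L1)  txn=BusUpgr  M[L1]=35
step 15: P1: load  L7  ⟶  IE  (L7)  txn=∅  M[L7]=60
step 16: P1: store L7 := 5  ⟶  IM  (L7)  txn=∅  M[L7]=60
step 17: P1: load  L3  ⟶  IE  (L3)  txn=BusRd  M[L3]=10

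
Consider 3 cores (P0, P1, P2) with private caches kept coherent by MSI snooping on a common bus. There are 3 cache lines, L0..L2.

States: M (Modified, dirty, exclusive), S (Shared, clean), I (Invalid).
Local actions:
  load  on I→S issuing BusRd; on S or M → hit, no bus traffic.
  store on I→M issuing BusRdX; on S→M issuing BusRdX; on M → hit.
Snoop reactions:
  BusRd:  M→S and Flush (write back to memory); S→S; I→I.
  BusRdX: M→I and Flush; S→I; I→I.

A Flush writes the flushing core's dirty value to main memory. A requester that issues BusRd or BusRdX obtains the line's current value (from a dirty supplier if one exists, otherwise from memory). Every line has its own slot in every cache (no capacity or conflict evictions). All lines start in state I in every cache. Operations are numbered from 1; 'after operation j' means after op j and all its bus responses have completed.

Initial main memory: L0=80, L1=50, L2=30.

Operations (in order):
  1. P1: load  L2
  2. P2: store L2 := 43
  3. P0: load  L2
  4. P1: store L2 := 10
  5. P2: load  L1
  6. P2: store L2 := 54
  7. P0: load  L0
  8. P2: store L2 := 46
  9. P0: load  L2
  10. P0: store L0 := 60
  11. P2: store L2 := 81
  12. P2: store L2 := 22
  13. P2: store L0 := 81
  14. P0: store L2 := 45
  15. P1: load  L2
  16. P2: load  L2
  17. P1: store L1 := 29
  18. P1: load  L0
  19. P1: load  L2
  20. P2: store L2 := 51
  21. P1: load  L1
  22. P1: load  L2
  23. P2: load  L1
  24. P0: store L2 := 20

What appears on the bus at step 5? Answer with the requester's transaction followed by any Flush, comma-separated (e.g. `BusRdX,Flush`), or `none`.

bus = BusRd

  op1 P1: load  L2 → I/S/I on L2; bus BusRd; mem=30
  op2 P2: store L2 := 43 → I/I/M on L2; bus BusRdX; mem=30
  op3 P0: load  L2 → S/I/S on L2; bus BusRd Flush; mem=43
  op4 P1: store L2 := 10 → I/M/I on L2; bus BusRdX; mem=43
  op5 P2: load  L1 → I/I/S on L1; bus BusRd; mem=50
  op6 P2: store L2 := 54 → I/I/M on L2; bus BusRdX Flush; mem=10
  op7 P0: load  L0 → S/I/I on L0; bus BusRd; mem=80
  op8 P2: store L2 := 46 → I/I/M on L2; bus (none); mem=10
  op9 P0: load  L2 → S/I/S on L2; bus BusRd Flush; mem=46
  op10 P0: store L0 := 60 → M/I/I on L0; bus BusRdX; mem=80
  op11 P2: store L2 := 81 → I/I/M on L2; bus BusRdX; mem=46
  op12 P2: store L2 := 22 → I/I/M on L2; bus (none); mem=46
  op13 P2: store L0 := 81 → I/I/M on L0; bus BusRdX Flush; mem=60
  op14 P0: store L2 := 45 → M/I/I on L2; bus BusRdX Flush; mem=22
  op15 P1: load  L2 → S/S/I on L2; bus BusRd Flush; mem=45
  op16 P2: load  L2 → S/S/S on L2; bus BusRd; mem=45
  op17 P1: store L1 := 29 → I/M/I on L1; bus BusRdX; mem=50
  op18 P1: load  L0 → I/S/S on L0; bus BusRd Flush; mem=81
  op19 P1: load  L2 → S/S/S on L2; bus (none); mem=45
  op20 P2: store L2 := 51 → I/I/M on L2; bus BusRdX; mem=45
  op21 P1: load  L1 → I/M/I on L1; bus (none); mem=50
  op22 P1: load  L2 → I/S/S on L2; bus BusRd Flush; mem=51
  op23 P2: load  L1 → I/S/S on L1; bus BusRd Flush; mem=29
  op24 P0: store L2 := 20 → M/I/I on L2; bus BusRdX; mem=51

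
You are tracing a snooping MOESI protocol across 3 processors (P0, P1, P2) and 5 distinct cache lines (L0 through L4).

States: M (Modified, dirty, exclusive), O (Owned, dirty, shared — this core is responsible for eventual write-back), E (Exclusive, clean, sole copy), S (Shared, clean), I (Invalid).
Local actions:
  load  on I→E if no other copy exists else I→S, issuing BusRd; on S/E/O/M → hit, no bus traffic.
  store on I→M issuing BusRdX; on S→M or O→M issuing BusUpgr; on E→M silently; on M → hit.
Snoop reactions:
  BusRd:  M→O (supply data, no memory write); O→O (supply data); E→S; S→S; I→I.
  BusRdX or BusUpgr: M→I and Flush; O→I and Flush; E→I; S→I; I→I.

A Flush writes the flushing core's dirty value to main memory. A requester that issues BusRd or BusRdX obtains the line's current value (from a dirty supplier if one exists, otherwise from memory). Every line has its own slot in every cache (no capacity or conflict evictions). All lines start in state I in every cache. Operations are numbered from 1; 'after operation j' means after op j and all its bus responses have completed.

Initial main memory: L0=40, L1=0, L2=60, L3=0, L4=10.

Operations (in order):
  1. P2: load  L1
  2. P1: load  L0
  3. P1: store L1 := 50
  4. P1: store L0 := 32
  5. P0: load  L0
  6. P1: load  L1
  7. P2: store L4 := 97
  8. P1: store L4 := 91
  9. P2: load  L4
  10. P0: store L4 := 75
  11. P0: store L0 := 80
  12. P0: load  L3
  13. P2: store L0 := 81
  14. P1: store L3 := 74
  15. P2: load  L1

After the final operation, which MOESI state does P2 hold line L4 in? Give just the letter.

state = I

1. P2: load  L1  bus=[BusRd]  L1: P0=I P1=I P2=E  mem[L1]=0
2. P1: load  L0  bus=[BusRd]  L0: P0=I P1=E P2=I  mem[L0]=40
3. P1: store L1 := 50  bus=[BusRdX]  L1: P0=I P1=M P2=I  mem[L1]=0
4. P1: store L0 := 32  bus=[-]  L0: P0=I P1=M P2=I  mem[L0]=40
5. P0: load  L0  bus=[BusRd]  L0: P0=S P1=O P2=I  mem[L0]=40
6. P1: load  L1  bus=[-]  L1: P0=I P1=M P2=I  mem[L1]=0
7. P2: store L4 := 97  bus=[BusRdX]  L4: P0=I P1=I P2=M  mem[L4]=10
8. P1: store L4 := 91  bus=[BusRdX,Flush]  L4: P0=I P1=M P2=I  mem[L4]=97
9. P2: load  L4  bus=[BusRd]  L4: P0=I P1=O P2=S  mem[L4]=97
10. P0: store L4 := 75  bus=[BusRdX,Flush]  L4: P0=M P1=I P2=I  mem[L4]=91
11. P0: store L0 := 80  bus=[BusUpgr,Flush]  L0: P0=M P1=I P2=I  mem[L0]=32
12. P0: load  L3  bus=[BusRd]  L3: P0=E P1=I P2=I  mem[L3]=0
13. P2: store L0 := 81  bus=[BusRdX,Flush]  L0: P0=I P1=I P2=M  mem[L0]=80
14. P1: store L3 := 74  bus=[BusRdX]  L3: P0=I P1=M P2=I  mem[L3]=0
15. P2: load  L1  bus=[BusRd]  L1: P0=I P1=O P2=S  mem[L1]=0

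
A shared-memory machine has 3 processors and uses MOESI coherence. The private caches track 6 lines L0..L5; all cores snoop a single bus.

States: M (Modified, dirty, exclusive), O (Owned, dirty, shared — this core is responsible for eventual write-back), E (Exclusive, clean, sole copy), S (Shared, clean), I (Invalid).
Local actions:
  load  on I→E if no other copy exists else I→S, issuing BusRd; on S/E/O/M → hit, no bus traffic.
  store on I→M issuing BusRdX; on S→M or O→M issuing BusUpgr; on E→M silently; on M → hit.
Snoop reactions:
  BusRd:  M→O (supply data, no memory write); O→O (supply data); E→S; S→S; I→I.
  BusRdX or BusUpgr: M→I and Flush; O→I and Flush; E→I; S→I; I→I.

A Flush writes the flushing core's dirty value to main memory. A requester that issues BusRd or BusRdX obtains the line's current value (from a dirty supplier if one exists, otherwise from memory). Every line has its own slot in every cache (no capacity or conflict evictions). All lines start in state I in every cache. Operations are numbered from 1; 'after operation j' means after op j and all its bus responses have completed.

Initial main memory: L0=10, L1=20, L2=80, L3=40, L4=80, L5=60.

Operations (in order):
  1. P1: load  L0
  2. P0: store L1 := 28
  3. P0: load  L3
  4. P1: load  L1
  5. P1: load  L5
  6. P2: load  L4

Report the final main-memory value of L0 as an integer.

[1] P1: load  L0 | P0:I, P1:E(10), P2:I | bus: BusRd
[2] P0: store L1 := 28 | P0:M(28), P1:I, P2:I | bus: BusRdX
[3] P0: load  L3 | P0:E(40), P1:I, P2:I | bus: BusRd
[4] P1: load  L1 | P0:O(28), P1:S(28), P2:I | bus: BusRd
[5] P1: load  L5 | P0:I, P1:E(60), P2:I | bus: BusRd
[6] P2: load  L4 | P0:I, P1:I, P2:E(80) | bus: BusRd

memory[L0] = 10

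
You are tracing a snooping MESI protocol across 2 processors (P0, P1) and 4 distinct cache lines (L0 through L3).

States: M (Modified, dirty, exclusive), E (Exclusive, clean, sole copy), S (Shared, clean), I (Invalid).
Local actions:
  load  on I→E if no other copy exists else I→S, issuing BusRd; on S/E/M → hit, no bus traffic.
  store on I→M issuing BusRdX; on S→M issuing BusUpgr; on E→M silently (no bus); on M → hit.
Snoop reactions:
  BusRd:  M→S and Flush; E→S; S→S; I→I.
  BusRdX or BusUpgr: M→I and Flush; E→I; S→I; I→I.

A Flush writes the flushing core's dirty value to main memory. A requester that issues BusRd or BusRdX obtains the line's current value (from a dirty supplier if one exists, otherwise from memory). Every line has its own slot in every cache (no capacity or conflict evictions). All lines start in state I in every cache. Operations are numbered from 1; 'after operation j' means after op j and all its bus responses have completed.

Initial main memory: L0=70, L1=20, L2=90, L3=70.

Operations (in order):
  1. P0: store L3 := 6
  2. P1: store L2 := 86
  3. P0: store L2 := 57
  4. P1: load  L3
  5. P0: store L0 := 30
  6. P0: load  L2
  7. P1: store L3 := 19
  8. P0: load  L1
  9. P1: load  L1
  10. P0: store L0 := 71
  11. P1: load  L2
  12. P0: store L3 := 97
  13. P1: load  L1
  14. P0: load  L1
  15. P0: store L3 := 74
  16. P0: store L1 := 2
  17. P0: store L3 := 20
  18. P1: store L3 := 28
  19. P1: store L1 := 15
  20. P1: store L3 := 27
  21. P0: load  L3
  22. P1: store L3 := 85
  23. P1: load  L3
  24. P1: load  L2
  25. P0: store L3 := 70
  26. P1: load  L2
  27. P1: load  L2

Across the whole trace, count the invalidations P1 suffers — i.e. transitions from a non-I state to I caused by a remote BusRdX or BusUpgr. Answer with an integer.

  op1 P0: store L3 := 6 → M/I on L3; bus BusRdX; mem=70
  op2 P1: store L2 := 86 → I/M on L2; bus BusRdX; mem=90
  op3 P0: store L2 := 57 → M/I on L2; bus BusRdX Flush; mem=86
  op4 P1: load  L3 → S/S on L3; bus BusRd Flush; mem=6
  op5 P0: store L0 := 30 → M/I on L0; bus BusRdX; mem=70
  op6 P0: load  L2 → M/I on L2; bus (none); mem=86
  op7 P1: store L3 := 19 → I/M on L3; bus BusUpgr; mem=6
  op8 P0: load  L1 → E/I on L1; bus BusRd; mem=20
  op9 P1: load  L1 → S/S on L1; bus BusRd; mem=20
  op10 P0: store L0 := 71 → M/I on L0; bus (none); mem=70
  op11 P1: load  L2 → S/S on L2; bus BusRd Flush; mem=57
  op12 P0: store L3 := 97 → M/I on L3; bus BusRdX Flush; mem=19
  op13 P1: load  L1 → S/S on L1; bus (none); mem=20
  op14 P0: load  L1 → S/S on L1; bus (none); mem=20
  op15 P0: store L3 := 74 → M/I on L3; bus (none); mem=19
  op16 P0: store L1 := 2 → M/I on L1; bus BusUpgr; mem=20
  op17 P0: store L3 := 20 → M/I on L3; bus (none); mem=19
  op18 P1: store L3 := 28 → I/M on L3; bus BusRdX Flush; mem=20
  op19 P1: store L1 := 15 → I/M on L1; bus BusRdX Flush; mem=2
  op20 P1: store L3 := 27 → I/M on L3; bus (none); mem=20
  op21 P0: load  L3 → S/S on L3; bus BusRd Flush; mem=27
  op22 P1: store L3 := 85 → I/M on L3; bus BusUpgr; mem=27
  op23 P1: load  L3 → I/M on L3; bus (none); mem=27
  op24 P1: load  L2 → S/S on L2; bus (none); mem=57
  op25 P0: store L3 := 70 → M/I on L3; bus BusRdX Flush; mem=85
  op26 P1: load  L2 → S/S on L2; bus (none); mem=57
  op27 P1: load  L2 → S/S on L2; bus (none); mem=57

invalidations = 4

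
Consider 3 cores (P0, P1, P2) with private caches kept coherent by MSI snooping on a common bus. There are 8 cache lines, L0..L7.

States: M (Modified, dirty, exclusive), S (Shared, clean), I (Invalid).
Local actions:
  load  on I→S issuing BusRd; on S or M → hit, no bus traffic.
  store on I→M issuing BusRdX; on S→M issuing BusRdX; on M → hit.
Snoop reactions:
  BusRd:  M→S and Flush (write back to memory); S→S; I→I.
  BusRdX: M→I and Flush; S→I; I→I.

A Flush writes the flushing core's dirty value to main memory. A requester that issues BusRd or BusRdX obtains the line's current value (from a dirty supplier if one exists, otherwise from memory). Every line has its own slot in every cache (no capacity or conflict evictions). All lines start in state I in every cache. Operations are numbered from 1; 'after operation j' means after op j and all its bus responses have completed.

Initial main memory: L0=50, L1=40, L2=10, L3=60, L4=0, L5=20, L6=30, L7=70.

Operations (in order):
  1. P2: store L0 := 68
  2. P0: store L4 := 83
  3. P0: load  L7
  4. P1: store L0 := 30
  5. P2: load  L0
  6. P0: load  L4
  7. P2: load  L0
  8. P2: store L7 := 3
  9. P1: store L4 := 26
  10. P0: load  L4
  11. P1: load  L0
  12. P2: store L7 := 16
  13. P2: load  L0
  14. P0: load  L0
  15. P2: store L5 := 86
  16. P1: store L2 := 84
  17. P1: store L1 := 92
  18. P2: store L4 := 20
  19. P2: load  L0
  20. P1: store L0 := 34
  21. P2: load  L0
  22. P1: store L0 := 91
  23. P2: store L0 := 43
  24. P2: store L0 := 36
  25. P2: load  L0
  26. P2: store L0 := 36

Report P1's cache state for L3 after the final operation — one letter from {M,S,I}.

step 1: P2: store L0 := 68  ⟶  IIM  (L0)  txn=BusRdX  M[L0]=50
step 2: P0: store L4 := 83  ⟶  MII  (L4)  txn=BusRdX  M[L4]=0
step 3: P0: load  L7  ⟶  SII  (L7)  txn=BusRd  M[L7]=70
step 4: P1: store L0 := 30  ⟶  IMI  (L0)  txn=BusRdX+Flush  M[L0]=68
step 5: P2: load  L0  ⟶  ISS  (L0)  txn=BusRd+Flush  M[L0]=30
step 6: P0: load  L4  ⟶  MII  (L4)  txn=∅  M[L4]=0
step 7: P2: load  L0  ⟶  ISS  (L0)  txn=∅  M[L0]=30
step 8: P2: store L7 := 3  ⟶  IIM  (L7)  txn=BusRdX  M[L7]=70
step 9: P1: store L4 := 26  ⟶  IMI  (L4)  txn=BusRdX+Flush  M[L4]=83
step 10: P0: load  L4  ⟶  SSI  (L4)  txn=BusRd+Flush  M[L4]=26
step 11: P1: load  L0  ⟶  ISS  (L0)  txn=∅  M[L0]=30
step 12: P2: store L7 := 16  ⟶  IIM  (L7)  txn=∅  M[L7]=70
step 13: P2: load  L0  ⟶  ISS  (L0)  txn=∅  M[L0]=30
step 14: P0: load  L0  ⟶  SSS  (L0)  txn=BusRd  M[L0]=30
step 15: P2: store L5 := 86  ⟶  IIM  (L5)  txn=BusRdX  M[L5]=20
step 16: P1: store L2 := 84  ⟶  IMI  (L2)  txn=BusRdX  M[L2]=10
step 17: P1: store L1 := 92  ⟶  IMI  (L1)  txn=BusRdX  M[L1]=40
step 18: P2: store L4 := 20  ⟶  IIM  (L4)  txn=BusRdX  M[L4]=26
step 19: P2: load  L0  ⟶  SSS  (L0)  txn=∅  M[L0]=30
step 20: P1: store L0 := 34  ⟶  IMI  (L0)  txn=BusRdX  M[L0]=30
step 21: P2: load  L0  ⟶  ISS  (L0)  txn=BusRd+Flush  M[L0]=34
step 22: P1: store L0 := 91  ⟶  IMI  (L0)  txn=BusRdX  M[L0]=34
step 23: P2: store L0 := 43  ⟶  IIM  (L0)  txn=BusRdX+Flush  M[L0]=91
step 24: P2: store L0 := 36  ⟶  IIM  (L0)  txn=∅  M[L0]=91
step 25: P2: load  L0  ⟶  IIM  (L0)  txn=∅  M[L0]=91
step 26: P2: store L0 := 36  ⟶  IIM  (L0)  txn=∅  M[L0]=91

state = I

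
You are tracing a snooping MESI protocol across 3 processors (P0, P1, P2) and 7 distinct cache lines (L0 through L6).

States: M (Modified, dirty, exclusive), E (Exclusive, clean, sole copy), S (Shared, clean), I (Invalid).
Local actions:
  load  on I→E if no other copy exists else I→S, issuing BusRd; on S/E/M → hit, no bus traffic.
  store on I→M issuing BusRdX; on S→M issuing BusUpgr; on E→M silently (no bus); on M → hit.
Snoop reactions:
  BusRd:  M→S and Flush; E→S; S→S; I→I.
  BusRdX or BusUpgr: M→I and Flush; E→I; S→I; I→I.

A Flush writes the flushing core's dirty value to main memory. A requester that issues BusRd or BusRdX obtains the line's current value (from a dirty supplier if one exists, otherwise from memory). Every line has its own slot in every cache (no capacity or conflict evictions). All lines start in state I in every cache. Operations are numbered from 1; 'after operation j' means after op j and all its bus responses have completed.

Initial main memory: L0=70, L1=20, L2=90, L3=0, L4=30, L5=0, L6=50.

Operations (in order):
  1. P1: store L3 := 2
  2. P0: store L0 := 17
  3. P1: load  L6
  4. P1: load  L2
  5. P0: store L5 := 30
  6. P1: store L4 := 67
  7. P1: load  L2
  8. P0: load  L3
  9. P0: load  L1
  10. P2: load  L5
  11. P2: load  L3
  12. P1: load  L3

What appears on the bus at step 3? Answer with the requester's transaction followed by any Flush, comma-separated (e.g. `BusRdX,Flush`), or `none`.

bus = BusRd

[1] P1: store L3 := 2 | P0:I, P1:M(2), P2:I | bus: BusRdX
[2] P0: store L0 := 17 | P0:M(17), P1:I, P2:I | bus: BusRdX
[3] P1: load  L6 | P0:I, P1:E(50), P2:I | bus: BusRd
[4] P1: load  L2 | P0:I, P1:E(90), P2:I | bus: BusRd
[5] P0: store L5 := 30 | P0:M(30), P1:I, P2:I | bus: BusRdX
[6] P1: store L4 := 67 | P0:I, P1:M(67), P2:I | bus: BusRdX
[7] P1: load  L2 | P0:I, P1:E(90), P2:I | bus: none
[8] P0: load  L3 | P0:S(2), P1:S(2), P2:I | bus: BusRd,Flush
[9] P0: load  L1 | P0:E(20), P1:I, P2:I | bus: BusRd
[10] P2: load  L5 | P0:S(30), P1:I, P2:S(30) | bus: BusRd,Flush
[11] P2: load  L3 | P0:S(2), P1:S(2), P2:S(2) | bus: BusRd
[12] P1: load  L3 | P0:S(2), P1:S(2), P2:S(2) | bus: none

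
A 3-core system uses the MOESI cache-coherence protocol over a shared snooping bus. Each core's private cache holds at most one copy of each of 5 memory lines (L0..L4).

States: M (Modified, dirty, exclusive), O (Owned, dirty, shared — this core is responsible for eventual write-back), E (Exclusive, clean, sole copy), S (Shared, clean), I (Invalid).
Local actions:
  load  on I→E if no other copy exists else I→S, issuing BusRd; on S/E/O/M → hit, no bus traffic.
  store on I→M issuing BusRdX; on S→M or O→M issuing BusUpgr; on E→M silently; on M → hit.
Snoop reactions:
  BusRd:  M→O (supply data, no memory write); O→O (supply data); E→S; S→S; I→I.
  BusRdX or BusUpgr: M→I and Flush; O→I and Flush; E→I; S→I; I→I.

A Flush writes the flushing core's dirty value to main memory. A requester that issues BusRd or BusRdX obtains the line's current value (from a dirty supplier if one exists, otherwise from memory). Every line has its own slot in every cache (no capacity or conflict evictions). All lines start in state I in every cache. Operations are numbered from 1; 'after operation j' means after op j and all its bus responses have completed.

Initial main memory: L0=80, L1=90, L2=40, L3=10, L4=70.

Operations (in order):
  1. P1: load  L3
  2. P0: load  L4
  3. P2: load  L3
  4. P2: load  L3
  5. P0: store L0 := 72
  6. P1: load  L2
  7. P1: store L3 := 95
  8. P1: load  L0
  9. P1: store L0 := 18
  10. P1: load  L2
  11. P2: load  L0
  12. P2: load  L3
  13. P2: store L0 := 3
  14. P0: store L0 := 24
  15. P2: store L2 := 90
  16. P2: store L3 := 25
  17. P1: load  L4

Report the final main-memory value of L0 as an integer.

memory[L0] = 3

  op1 P1: load  L3 → I/E/I on L3; bus BusRd; mem=10
  op2 P0: load  L4 → E/I/I on L4; bus BusRd; mem=70
  op3 P2: load  L3 → I/S/S on L3; bus BusRd; mem=10
  op4 P2: load  L3 → I/S/S on L3; bus (none); mem=10
  op5 P0: store L0 := 72 → M/I/I on L0; bus BusRdX; mem=80
  op6 P1: load  L2 → I/E/I on L2; bus BusRd; mem=40
  op7 P1: store L3 := 95 → I/M/I on L3; bus BusUpgr; mem=10
  op8 P1: load  L0 → O/S/I on L0; bus BusRd; mem=80
  op9 P1: store L0 := 18 → I/M/I on L0; bus BusUpgr Flush; mem=72
  op10 P1: load  L2 → I/E/I on L2; bus (none); mem=40
  op11 P2: load  L0 → I/O/S on L0; bus BusRd; mem=72
  op12 P2: load  L3 → I/O/S on L3; bus BusRd; mem=10
  op13 P2: store L0 := 3 → I/I/M on L0; bus BusUpgr Flush; mem=18
  op14 P0: store L0 := 24 → M/I/I on L0; bus BusRdX Flush; mem=3
  op15 P2: store L2 := 90 → I/I/M on L2; bus BusRdX; mem=40
  op16 P2: store L3 := 25 → I/I/M on L3; bus BusUpgr Flush; mem=95
  op17 P1: load  L4 → S/S/I on L4; bus BusRd; mem=70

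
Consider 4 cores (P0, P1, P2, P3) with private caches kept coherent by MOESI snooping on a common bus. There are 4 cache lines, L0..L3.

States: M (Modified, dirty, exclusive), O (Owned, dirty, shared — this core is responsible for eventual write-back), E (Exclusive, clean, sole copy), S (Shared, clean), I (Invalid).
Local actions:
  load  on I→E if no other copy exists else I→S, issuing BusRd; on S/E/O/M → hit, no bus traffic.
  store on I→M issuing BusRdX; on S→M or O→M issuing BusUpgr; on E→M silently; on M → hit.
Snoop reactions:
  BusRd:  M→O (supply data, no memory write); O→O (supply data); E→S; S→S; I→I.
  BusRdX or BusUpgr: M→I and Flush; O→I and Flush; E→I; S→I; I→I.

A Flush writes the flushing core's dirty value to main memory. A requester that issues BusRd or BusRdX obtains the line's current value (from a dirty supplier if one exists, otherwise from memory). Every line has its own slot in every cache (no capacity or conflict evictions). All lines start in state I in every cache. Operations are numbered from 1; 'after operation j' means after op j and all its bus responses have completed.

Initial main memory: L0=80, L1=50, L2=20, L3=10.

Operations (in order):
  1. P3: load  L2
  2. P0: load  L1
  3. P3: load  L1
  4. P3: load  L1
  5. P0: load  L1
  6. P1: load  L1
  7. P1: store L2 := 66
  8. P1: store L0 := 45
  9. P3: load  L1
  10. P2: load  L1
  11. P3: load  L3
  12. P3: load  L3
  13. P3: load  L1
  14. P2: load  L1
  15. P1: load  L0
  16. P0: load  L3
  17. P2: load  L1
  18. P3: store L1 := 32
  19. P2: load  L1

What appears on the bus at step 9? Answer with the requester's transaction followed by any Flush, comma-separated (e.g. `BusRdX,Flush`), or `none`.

  op1 P3: load  L2 → I/I/I/E on L2; bus BusRd; mem=20
  op2 P0: load  L1 → E/I/I/I on L1; bus BusRd; mem=50
  op3 P3: load  L1 → S/I/I/S on L1; bus BusRd; mem=50
  op4 P3: load  L1 → S/I/I/S on L1; bus (none); mem=50
  op5 P0: load  L1 → S/I/I/S on L1; bus (none); mem=50
  op6 P1: load  L1 → S/S/I/S on L1; bus BusRd; mem=50
  op7 P1: store L2 := 66 → I/M/I/I on L2; bus BusRdX; mem=20
  op8 P1: store L0 := 45 → I/M/I/I on L0; bus BusRdX; mem=80
  op9 P3: load  L1 → S/S/I/S on L1; bus (none); mem=50
  op10 P2: load  L1 → S/S/S/S on L1; bus BusRd; mem=50
  op11 P3: load  L3 → I/I/I/E on L3; bus BusRd; mem=10
  op12 P3: load  L3 → I/I/I/E on L3; bus (none); mem=10
  op13 P3: load  L1 → S/S/S/S on L1; bus (none); mem=50
  op14 P2: load  L1 → S/S/S/S on L1; bus (none); mem=50
  op15 P1: load  L0 → I/M/I/I on L0; bus (none); mem=80
  op16 P0: load  L3 → S/I/I/S on L3; bus BusRd; mem=10
  op17 P2: load  L1 → S/S/S/S on L1; bus (none); mem=50
  op18 P3: store L1 := 32 → I/I/I/M on L1; bus BusUpgr; mem=50
  op19 P2: load  L1 → I/I/S/O on L1; bus BusRd; mem=50

bus = none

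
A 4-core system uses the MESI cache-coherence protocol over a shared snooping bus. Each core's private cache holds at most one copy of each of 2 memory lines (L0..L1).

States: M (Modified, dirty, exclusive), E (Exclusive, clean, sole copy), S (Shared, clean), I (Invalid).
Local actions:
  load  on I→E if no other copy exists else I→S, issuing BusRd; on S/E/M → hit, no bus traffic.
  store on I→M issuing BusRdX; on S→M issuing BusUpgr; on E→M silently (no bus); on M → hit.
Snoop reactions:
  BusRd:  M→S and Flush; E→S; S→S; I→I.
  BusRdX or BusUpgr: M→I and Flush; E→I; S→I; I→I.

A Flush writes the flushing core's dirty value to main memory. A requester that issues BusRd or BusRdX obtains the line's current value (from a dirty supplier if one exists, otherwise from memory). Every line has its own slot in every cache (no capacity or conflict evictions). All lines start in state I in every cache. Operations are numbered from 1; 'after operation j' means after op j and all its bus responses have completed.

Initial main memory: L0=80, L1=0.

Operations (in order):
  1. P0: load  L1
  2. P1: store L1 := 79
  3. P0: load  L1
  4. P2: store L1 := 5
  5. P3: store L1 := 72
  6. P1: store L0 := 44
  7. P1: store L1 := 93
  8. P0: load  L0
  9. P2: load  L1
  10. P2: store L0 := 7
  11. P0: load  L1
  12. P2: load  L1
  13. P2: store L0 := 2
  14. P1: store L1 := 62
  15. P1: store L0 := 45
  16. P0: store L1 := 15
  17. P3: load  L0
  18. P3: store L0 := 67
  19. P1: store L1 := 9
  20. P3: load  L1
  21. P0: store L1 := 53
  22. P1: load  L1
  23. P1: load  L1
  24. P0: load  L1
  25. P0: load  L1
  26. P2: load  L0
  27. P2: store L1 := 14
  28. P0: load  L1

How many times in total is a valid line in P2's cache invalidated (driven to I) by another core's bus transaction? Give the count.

invalidations = 3

1. P0: load  L1  bus=[BusRd]  L1: P0=E P1=I P2=I P3=I  mem[L1]=0
2. P1: store L1 := 79  bus=[BusRdX]  L1: P0=I P1=M P2=I P3=I  mem[L1]=0
3. P0: load  L1  bus=[BusRd,Flush]  L1: P0=S P1=S P2=I P3=I  mem[L1]=79
4. P2: store L1 := 5  bus=[BusRdX]  L1: P0=I P1=I P2=M P3=I  mem[L1]=79
5. P3: store L1 := 72  bus=[BusRdX,Flush]  L1: P0=I P1=I P2=I P3=M  mem[L1]=5
6. P1: store L0 := 44  bus=[BusRdX]  L0: P0=I P1=M P2=I P3=I  mem[L0]=80
7. P1: store L1 := 93  bus=[BusRdX,Flush]  L1: P0=I P1=M P2=I P3=I  mem[L1]=72
8. P0: load  L0  bus=[BusRd,Flush]  L0: P0=S P1=S P2=I P3=I  mem[L0]=44
9. P2: load  L1  bus=[BusRd,Flush]  L1: P0=I P1=S P2=S P3=I  mem[L1]=93
10. P2: store L0 := 7  bus=[BusRdX]  L0: P0=I P1=I P2=M P3=I  mem[L0]=44
11. P0: load  L1  bus=[BusRd]  L1: P0=S P1=S P2=S P3=I  mem[L1]=93
12. P2: load  L1  bus=[-]  L1: P0=S P1=S P2=S P3=I  mem[L1]=93
13. P2: store L0 := 2  bus=[-]  L0: P0=I P1=I P2=M P3=I  mem[L0]=44
14. P1: store L1 := 62  bus=[BusUpgr]  L1: P0=I P1=M P2=I P3=I  mem[L1]=93
15. P1: store L0 := 45  bus=[BusRdX,Flush]  L0: P0=I P1=M P2=I P3=I  mem[L0]=2
16. P0: store L1 := 15  bus=[BusRdX,Flush]  L1: P0=M P1=I P2=I P3=I  mem[L1]=62
17. P3: load  L0  bus=[BusRd,Flush]  L0: P0=I P1=S P2=I P3=S  mem[L0]=45
18. P3: store L0 := 67  bus=[BusUpgr]  L0: P0=I P1=I P2=I P3=M  mem[L0]=45
19. P1: store L1 := 9  bus=[BusRdX,Flush]  L1: P0=I P1=M P2=I P3=I  mem[L1]=15
20. P3: load  L1  bus=[BusRd,Flush]  L1: P0=I P1=S P2=I P3=S  mem[L1]=9
21. P0: store L1 := 53  bus=[BusRdX]  L1: P0=M P1=I P2=I P3=I  mem[L1]=9
22. P1: load  L1  bus=[BusRd,Flush]  L1: P0=S P1=S P2=I P3=I  mem[L1]=53
23. P1: load  L1  bus=[-]  L1: P0=S P1=S P2=I P3=I  mem[L1]=53
24. P0: load  L1  bus=[-]  L1: P0=S P1=S P2=I P3=I  mem[L1]=53
25. P0: load  L1  bus=[-]  L1: P0=S P1=S P2=I P3=I  mem[L1]=53
26. P2: load  L0  bus=[BusRd,Flush]  L0: P0=I P1=I P2=S P3=S  mem[L0]=67
27. P2: store L1 := 14  bus=[BusRdX]  L1: P0=I P1=I P2=M P3=I  mem[L1]=53
28. P0: load  L1  bus=[BusRd,Flush]  L1: P0=S P1=I P2=S P3=I  mem[L1]=14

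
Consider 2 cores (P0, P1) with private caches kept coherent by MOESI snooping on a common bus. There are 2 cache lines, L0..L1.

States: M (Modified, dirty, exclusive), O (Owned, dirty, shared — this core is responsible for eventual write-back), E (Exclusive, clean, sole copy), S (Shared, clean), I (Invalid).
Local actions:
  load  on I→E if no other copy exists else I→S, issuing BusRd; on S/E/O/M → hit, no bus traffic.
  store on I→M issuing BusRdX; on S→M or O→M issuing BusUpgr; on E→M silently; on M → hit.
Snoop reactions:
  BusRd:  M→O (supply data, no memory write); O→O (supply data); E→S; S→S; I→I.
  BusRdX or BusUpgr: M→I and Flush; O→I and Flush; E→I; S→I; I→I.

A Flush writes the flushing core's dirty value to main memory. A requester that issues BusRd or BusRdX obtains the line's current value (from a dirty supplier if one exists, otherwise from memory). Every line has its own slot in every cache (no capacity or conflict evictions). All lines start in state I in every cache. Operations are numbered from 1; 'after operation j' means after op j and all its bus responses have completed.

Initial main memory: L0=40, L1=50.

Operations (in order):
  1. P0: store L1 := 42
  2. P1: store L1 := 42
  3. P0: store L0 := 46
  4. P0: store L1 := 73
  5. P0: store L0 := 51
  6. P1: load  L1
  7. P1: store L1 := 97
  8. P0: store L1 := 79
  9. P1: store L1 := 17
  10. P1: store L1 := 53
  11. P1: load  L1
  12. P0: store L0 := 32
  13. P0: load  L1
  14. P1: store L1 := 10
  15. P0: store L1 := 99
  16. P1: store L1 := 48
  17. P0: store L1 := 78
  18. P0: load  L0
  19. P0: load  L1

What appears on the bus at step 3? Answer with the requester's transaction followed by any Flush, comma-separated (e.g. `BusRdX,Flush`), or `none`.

  op1 P0: store L1 := 42 → M/I on L1; bus BusRdX; mem=50
  op2 P1: store L1 := 42 → I/M on L1; bus BusRdX Flush; mem=42
  op3 P0: store L0 := 46 → M/I on L0; bus BusRdX; mem=40
  op4 P0: store L1 := 73 → M/I on L1; bus BusRdX Flush; mem=42
  op5 P0: store L0 := 51 → M/I on L0; bus (none); mem=40
  op6 P1: load  L1 → O/S on L1; bus BusRd; mem=42
  op7 P1: store L1 := 97 → I/M on L1; bus BusUpgr Flush; mem=73
  op8 P0: store L1 := 79 → M/I on L1; bus BusRdX Flush; mem=97
  op9 P1: store L1 := 17 → I/M on L1; bus BusRdX Flush; mem=79
  op10 P1: store L1 := 53 → I/M on L1; bus (none); mem=79
  op11 P1: load  L1 → I/M on L1; bus (none); mem=79
  op12 P0: store L0 := 32 → M/I on L0; bus (none); mem=40
  op13 P0: load  L1 → S/O on L1; bus BusRd; mem=79
  op14 P1: store L1 := 10 → I/M on L1; bus BusUpgr; mem=79
  op15 P0: store L1 := 99 → M/I on L1; bus BusRdX Flush; mem=10
  op16 P1: store L1 := 48 → I/M on L1; bus BusRdX Flush; mem=99
  op17 P0: store L1 := 78 → M/I on L1; bus BusRdX Flush; mem=48
  op18 P0: load  L0 → M/I on L0; bus (none); mem=40
  op19 P0: load  L1 → M/I on L1; bus (none); mem=48

bus = BusRdX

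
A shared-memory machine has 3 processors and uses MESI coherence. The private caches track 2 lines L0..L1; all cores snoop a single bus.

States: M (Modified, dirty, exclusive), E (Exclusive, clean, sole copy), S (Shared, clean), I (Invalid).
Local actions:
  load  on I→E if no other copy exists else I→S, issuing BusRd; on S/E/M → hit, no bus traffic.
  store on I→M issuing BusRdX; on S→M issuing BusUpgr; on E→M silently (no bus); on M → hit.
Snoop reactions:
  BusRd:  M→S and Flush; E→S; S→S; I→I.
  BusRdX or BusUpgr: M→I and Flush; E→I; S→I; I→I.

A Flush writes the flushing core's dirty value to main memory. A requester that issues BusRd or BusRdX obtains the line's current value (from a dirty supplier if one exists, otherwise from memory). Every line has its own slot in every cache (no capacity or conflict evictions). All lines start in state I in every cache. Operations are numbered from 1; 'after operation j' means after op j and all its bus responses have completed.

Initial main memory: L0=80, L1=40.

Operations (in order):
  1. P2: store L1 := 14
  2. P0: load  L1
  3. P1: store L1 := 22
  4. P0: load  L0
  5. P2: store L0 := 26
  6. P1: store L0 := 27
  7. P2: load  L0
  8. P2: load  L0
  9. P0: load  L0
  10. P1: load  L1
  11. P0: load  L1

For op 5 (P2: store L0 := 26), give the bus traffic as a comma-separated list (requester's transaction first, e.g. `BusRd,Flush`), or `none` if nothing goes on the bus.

bus = BusRdX

[1] P2: store L1 := 14 | P0:I, P1:I, P2:M(14) | bus: BusRdX
[2] P0: load  L1 | P0:S(14), P1:I, P2:S(14) | bus: BusRd,Flush
[3] P1: store L1 := 22 | P0:I, P1:M(22), P2:I | bus: BusRdX
[4] P0: load  L0 | P0:E(80), P1:I, P2:I | bus: BusRd
[5] P2: store L0 := 26 | P0:I, P1:I, P2:M(26) | bus: BusRdX
[6] P1: store L0 := 27 | P0:I, P1:M(27), P2:I | bus: BusRdX,Flush
[7] P2: load  L0 | P0:I, P1:S(27), P2:S(27) | bus: BusRd,Flush
[8] P2: load  L0 | P0:I, P1:S(27), P2:S(27) | bus: none
[9] P0: load  L0 | P0:S(27), P1:S(27), P2:S(27) | bus: BusRd
[10] P1: load  L1 | P0:I, P1:M(22), P2:I | bus: none
[11] P0: load  L1 | P0:S(22), P1:S(22), P2:I | bus: BusRd,Flush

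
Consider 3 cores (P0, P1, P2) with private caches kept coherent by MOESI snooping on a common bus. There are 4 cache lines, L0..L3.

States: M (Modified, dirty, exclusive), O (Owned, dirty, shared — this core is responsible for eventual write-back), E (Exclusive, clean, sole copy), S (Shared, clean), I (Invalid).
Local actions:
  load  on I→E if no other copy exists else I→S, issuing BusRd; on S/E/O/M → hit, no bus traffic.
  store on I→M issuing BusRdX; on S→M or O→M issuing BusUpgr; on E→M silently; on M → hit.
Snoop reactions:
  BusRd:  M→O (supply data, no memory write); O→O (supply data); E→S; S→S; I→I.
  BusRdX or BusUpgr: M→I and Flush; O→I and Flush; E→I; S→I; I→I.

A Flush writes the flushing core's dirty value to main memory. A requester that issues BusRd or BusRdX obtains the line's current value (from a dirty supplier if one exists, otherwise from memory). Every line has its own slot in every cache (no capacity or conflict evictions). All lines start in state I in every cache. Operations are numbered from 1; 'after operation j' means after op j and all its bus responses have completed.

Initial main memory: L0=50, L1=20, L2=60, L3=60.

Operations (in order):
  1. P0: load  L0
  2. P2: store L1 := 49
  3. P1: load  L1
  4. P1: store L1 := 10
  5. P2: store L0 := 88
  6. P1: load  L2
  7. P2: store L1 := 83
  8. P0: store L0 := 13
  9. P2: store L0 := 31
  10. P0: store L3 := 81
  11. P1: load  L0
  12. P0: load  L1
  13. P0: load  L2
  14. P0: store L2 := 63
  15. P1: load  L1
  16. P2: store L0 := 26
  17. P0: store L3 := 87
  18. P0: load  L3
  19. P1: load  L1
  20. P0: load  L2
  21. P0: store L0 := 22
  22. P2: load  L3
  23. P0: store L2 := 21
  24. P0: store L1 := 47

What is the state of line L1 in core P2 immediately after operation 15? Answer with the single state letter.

  op1 P0: load  L0 → E/I/I on L0; bus BusRd; mem=50
  op2 P2: store L1 := 49 → I/I/M on L1; bus BusRdX; mem=20
  op3 P1: load  L1 → I/S/O on L1; bus BusRd; mem=20
  op4 P1: store L1 := 10 → I/M/I on L1; bus BusUpgr Flush; mem=49
  op5 P2: store L0 := 88 → I/I/M on L0; bus BusRdX; mem=50
  op6 P1: load  L2 → I/E/I on L2; bus BusRd; mem=60
  op7 P2: store L1 := 83 → I/I/M on L1; bus BusRdX Flush; mem=10
  op8 P0: store L0 := 13 → M/I/I on L0; bus BusRdX Flush; mem=88
  op9 P2: store L0 := 31 → I/I/M on L0; bus BusRdX Flush; mem=13
  op10 P0: store L3 := 81 → M/I/I on L3; bus BusRdX; mem=60
  op11 P1: load  L0 → I/S/O on L0; bus BusRd; mem=13
  op12 P0: load  L1 → S/I/O on L1; bus BusRd; mem=10
  op13 P0: load  L2 → S/S/I on L2; bus BusRd; mem=60
  op14 P0: store L2 := 63 → M/I/I on L2; bus BusUpgr; mem=60
  op15 P1: load  L1 → S/S/O on L1; bus BusRd; mem=10
  op16 P2: store L0 := 26 → I/I/M on L0; bus BusUpgr; mem=13
  op17 P0: store L3 := 87 → M/I/I on L3; bus (none); mem=60
  op18 P0: load  L3 → M/I/I on L3; bus (none); mem=60
  op19 P1: load  L1 → S/S/O on L1; bus (none); mem=10
  op20 P0: load  L2 → M/I/I on L2; bus (none); mem=60
  op21 P0: store L0 := 22 → M/I/I on L0; bus BusRdX Flush; mem=26
  op22 P2: load  L3 → O/I/S on L3; bus BusRd; mem=60
  op23 P0: store L2 := 21 → M/I/I on L2; bus (none); mem=60
  op24 P0: store L1 := 47 → M/I/I on L1; bus BusUpgr Flush; mem=83

state = O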